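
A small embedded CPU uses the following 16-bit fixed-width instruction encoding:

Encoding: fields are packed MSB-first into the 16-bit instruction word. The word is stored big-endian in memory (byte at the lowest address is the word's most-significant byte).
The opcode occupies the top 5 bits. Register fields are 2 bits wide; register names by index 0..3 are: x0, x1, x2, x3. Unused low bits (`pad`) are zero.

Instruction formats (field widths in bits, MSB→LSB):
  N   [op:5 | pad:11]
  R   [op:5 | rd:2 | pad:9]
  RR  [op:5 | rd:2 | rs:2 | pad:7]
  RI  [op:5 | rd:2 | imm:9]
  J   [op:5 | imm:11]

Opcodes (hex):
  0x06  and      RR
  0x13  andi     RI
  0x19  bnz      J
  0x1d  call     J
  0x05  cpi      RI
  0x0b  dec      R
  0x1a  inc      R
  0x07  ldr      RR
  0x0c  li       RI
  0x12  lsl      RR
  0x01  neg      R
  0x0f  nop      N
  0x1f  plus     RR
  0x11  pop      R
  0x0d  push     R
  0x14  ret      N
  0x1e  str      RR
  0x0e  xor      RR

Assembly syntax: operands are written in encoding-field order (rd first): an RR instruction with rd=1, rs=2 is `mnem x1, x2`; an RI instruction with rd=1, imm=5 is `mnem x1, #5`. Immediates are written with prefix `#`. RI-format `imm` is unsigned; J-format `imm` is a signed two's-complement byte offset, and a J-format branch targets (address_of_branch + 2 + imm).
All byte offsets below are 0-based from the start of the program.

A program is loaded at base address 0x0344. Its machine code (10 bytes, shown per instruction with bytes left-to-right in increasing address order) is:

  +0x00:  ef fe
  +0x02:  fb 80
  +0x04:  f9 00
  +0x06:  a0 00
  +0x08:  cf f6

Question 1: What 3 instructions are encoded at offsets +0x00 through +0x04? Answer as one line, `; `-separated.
call #-2; plus x1, x3; plus x0, x2

+0x00: ef fe ⇒ word 0xeffe (big)
  op=0xeffe>>11=0x1d ⇒ call (J)
  imm: (w>>0)&0x7ff=0x7fe (s11→-2) → #-2
+0x02: fb 80 ⇒ word 0xfb80 (big)
  op=0xfb80>>11=0x1f ⇒ plus (RR)
  rd: (w>>9)&0x3=0x1 → x1
  rs: (w>>7)&0x3=0x3 → x3
+0x04: f9 00 ⇒ word 0xf900 (big)
  op=0xf900>>11=0x1f ⇒ plus (RR)
  rd: (w>>9)&0x3=0x0 → x0
  rs: (w>>7)&0x3=0x2 → x2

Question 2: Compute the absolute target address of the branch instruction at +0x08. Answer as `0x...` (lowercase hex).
0x0344

[08] cf f6 → 0xcff6
  opcode bits[15:11]=0x19: bnz/J
  imm: (w>>0)&0x7ff=0x7f6 (s11→-10) → #-10
  target = base 0x0344 + off 0x08 + 2 + imm -10 = 0x0344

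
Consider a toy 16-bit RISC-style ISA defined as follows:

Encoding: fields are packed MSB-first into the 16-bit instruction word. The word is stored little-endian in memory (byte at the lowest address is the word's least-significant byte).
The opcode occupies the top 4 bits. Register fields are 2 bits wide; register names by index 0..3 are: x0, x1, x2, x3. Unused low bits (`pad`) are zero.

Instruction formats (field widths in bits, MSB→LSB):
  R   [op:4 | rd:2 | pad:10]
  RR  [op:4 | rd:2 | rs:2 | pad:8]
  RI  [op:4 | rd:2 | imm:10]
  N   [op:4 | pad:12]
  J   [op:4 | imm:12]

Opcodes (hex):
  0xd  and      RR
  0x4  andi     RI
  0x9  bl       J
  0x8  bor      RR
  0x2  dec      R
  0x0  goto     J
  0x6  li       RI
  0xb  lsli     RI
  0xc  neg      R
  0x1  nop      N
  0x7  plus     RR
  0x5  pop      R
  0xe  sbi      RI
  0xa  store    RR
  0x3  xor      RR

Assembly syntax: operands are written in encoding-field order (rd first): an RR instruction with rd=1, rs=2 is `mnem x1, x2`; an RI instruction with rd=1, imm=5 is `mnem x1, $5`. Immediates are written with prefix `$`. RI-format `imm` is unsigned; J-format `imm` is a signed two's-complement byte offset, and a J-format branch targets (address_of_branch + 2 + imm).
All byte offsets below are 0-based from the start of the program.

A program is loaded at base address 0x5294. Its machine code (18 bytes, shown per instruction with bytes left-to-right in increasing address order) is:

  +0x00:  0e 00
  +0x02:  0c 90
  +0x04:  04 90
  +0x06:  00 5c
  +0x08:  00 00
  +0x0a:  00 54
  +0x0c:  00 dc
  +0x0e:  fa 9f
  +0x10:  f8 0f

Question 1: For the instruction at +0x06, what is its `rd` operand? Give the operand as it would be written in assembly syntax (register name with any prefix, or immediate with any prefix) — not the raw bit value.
x3

off 0x06: read 00 5c as little → 0x5c00
  op=0x5c00>>12=0x5 ⇒ pop (R)
  rd@[11:10]=0x3 ⇒ x3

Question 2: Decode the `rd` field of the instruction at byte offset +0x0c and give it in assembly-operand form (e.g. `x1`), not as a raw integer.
@+0c  little-endian(00 dc) = 0xdc00
  top 4b → 0xd → and [RR]
  [11:10] rd=3 = x3
  [9:8] rs=0 = x0

x3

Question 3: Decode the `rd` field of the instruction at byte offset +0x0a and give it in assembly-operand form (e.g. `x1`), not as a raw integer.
off 0x0a: read 00 54 as little → 0x5400
  op=0x5400>>12=0x5 ⇒ pop (R)
  rd@[11:10]=0x1 ⇒ x1

x1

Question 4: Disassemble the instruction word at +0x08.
[08] 00 00 → 0x0000
  top 4b → 0x0 → goto [J]
  [11:0] imm=0 = $0

goto $0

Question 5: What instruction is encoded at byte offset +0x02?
bl $12

off 0x02: read 0c 90 as little → 0x900c
  op=0x900c>>12=0x9 ⇒ bl (J)
  imm: (w>>0)&0xfff=0xc → $12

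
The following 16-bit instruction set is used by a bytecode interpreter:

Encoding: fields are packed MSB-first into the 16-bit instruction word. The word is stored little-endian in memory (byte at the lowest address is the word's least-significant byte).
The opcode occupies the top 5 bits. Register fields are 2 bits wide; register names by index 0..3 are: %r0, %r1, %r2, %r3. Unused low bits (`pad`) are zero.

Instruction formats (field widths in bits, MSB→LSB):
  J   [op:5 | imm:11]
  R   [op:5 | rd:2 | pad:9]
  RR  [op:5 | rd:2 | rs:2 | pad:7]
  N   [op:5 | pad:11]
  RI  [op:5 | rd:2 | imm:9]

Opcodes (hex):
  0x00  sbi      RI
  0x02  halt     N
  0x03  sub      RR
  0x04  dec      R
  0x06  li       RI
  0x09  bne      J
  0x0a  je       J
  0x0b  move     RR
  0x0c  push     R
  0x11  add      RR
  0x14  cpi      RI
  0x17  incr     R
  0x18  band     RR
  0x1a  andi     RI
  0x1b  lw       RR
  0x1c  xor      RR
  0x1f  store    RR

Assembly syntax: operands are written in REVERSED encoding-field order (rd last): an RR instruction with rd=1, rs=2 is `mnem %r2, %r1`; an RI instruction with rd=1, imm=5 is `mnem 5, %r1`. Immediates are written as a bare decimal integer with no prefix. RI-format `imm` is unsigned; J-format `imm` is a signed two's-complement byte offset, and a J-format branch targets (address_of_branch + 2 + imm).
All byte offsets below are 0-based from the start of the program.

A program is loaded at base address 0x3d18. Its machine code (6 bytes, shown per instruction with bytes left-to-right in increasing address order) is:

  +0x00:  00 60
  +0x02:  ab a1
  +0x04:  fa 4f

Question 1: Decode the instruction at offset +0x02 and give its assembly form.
@+02  little-endian(ab a1) = 0xa1ab
  opcode bits[15:11]=0x14: cpi/RI
  rd: (w>>9)&0x3=0x0 → %r0
  imm: (w>>0)&0x1ff=0x1ab → 427

cpi 427, %r0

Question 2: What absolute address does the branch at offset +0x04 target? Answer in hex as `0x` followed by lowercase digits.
0x3d18

off 0x04: read fa 4f as little → 0x4ffa
  opcode bits[15:11]=0x9: bne/J
  imm@[10:0]=0x7fa (s11→-6) ⇒ -6
  target = base 0x3d18 + off 0x04 + 2 + imm -6 = 0x3d18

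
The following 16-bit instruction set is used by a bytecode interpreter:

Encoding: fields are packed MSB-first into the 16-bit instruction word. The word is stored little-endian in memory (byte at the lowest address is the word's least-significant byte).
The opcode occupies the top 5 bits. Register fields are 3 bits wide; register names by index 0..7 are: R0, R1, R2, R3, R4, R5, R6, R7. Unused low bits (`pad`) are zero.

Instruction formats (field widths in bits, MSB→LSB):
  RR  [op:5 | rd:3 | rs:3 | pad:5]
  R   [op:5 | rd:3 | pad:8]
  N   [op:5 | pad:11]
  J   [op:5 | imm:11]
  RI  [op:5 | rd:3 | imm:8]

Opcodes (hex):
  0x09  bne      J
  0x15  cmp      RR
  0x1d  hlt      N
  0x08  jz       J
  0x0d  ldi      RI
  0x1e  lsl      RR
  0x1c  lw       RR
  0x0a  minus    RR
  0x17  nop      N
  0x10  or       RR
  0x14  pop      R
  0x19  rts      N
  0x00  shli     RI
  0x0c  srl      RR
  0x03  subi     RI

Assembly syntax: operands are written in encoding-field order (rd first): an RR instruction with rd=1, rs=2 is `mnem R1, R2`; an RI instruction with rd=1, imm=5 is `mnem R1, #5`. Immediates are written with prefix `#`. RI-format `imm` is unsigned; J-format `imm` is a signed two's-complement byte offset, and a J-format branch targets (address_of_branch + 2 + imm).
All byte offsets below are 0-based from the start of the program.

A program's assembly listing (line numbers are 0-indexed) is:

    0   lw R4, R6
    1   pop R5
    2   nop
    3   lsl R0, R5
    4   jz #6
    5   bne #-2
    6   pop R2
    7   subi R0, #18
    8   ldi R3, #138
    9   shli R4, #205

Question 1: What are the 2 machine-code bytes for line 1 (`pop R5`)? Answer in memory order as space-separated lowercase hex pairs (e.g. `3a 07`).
1. pop fields op=0x14:5|rd=5:3|pad=0:8 → word a500h → 00 a5

00 a5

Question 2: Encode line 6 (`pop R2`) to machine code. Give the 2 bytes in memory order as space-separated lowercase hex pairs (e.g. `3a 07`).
6. pop fields op=0x14:5|rd=2:3|pad=0:8 → word a200h → 00 a2

00 a2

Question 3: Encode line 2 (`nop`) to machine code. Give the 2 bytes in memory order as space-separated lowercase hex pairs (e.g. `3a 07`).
L2: nop op=0x17:5|pad=0:11 ⇒ 0xb800 ⇒ little 00 b8

00 b8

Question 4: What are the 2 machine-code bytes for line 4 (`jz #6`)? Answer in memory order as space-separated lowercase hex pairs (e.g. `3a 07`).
06 40

line 4 (jz): pack op=0x8:5|imm=6:11 = 0x4006; little→ 06 40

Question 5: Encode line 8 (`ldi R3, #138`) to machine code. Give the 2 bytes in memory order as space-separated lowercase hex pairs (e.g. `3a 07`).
8a 6b

L8: ldi op=0xd:5|rd=3:3|imm=138:8 ⇒ 0x6b8a ⇒ little 8a 6b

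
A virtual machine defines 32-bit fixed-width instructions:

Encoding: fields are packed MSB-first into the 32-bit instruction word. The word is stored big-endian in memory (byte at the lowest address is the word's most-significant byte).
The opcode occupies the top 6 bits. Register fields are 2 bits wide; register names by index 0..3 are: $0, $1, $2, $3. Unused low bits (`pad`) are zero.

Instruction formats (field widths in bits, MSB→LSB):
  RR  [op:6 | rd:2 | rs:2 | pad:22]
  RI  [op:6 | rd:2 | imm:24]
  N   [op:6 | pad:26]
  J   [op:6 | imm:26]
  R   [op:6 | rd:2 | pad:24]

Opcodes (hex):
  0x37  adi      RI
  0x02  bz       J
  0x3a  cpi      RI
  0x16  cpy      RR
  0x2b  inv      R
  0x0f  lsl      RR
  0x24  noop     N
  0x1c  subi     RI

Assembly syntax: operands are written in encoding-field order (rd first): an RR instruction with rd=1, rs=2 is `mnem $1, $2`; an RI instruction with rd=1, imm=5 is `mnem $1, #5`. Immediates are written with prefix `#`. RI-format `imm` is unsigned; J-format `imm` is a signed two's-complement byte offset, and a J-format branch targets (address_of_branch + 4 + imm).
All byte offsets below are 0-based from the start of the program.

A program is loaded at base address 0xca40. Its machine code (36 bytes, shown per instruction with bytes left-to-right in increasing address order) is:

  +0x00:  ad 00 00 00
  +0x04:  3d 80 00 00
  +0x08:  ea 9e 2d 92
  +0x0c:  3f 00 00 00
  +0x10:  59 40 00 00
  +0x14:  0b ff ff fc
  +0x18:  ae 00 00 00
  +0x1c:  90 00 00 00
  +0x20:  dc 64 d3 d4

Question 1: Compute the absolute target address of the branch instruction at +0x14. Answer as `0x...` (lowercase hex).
+0x14: 0b ff ff fc ⇒ word 0x0bfffffc (big)
  op=0x0bfffffc>>26=0x2 ⇒ bz (J)
  imm@[25:0]=0x3fffffc (s26→-4) ⇒ #-4
  target = base 0xca40 + off 0x14 + 4 + imm -4 = 0xca54

0xca54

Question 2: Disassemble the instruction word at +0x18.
inv $2

+0x18: ae 00 00 00 ⇒ word 0xae000000 (big)
  op=0xae000000>>26=0x2b ⇒ inv (R)
  rd@[25:24]=0x2 ⇒ $2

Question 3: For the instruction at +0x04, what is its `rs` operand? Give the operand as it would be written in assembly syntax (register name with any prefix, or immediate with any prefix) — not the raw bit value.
$2

+0x04: 3d 80 00 00 ⇒ word 0x3d800000 (big)
  top 6b → 0xf → lsl [RR]
  rd@[25:24]=0x1 ⇒ $1
  rs@[23:22]=0x2 ⇒ $2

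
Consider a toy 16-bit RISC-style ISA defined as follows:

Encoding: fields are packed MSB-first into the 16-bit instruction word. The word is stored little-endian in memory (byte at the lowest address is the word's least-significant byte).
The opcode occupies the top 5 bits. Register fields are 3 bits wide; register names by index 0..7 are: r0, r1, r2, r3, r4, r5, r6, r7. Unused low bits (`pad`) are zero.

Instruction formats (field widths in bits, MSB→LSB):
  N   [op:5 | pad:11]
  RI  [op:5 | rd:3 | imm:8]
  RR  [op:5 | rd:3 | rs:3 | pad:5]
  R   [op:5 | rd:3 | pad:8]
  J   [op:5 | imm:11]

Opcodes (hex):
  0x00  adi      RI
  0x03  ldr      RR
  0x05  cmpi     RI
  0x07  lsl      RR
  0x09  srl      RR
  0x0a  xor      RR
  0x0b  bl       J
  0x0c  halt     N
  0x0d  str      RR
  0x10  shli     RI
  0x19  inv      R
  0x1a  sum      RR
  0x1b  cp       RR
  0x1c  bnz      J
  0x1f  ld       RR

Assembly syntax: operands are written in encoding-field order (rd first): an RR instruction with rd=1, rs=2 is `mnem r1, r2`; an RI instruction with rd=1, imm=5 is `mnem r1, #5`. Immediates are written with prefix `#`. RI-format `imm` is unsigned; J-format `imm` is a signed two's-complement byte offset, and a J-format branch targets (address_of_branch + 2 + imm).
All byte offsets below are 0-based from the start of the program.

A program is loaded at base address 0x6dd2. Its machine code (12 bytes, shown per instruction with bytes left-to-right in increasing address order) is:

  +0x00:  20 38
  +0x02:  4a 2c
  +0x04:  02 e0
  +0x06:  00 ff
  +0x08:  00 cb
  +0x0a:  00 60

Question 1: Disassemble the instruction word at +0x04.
+0x04: 02 e0 ⇒ word 0xe002 (little)
  opcode bits[15:11]=0x1c: bnz/J
  imm@[10:0]=0x2 ⇒ #2

bnz #2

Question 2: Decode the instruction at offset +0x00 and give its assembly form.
lsl r0, r1

+0x00: 20 38 ⇒ word 0x3820 (little)
  top 5b → 0x7 → lsl [RR]
  rd@[10:8]=0x0 ⇒ r0
  rs@[7:5]=0x1 ⇒ r1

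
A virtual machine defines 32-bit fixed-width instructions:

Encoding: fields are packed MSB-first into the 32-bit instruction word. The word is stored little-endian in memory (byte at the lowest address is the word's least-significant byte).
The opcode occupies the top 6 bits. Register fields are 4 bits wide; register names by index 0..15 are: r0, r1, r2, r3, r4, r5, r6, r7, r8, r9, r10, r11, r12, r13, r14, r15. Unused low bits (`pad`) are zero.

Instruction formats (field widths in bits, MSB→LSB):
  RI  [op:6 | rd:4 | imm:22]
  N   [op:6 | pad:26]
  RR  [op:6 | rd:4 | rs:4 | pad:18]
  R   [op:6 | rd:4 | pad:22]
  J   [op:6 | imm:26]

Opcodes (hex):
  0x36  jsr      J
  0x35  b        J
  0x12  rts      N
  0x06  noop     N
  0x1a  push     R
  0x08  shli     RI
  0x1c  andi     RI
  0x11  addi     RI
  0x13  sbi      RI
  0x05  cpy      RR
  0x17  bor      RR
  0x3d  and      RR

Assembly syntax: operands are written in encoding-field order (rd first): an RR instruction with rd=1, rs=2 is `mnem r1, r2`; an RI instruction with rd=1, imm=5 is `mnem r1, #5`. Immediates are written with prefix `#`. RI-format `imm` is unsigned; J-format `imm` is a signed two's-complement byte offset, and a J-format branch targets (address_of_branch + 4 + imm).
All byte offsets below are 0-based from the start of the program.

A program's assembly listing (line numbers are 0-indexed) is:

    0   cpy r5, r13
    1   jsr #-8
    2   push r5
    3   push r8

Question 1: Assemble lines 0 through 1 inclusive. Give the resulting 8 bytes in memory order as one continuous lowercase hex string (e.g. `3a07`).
00007415f8ffffdb

0. cpy fields op=0x5:6|rd=5:4|rs=13:4|pad=0:18 → word 15740000h → 00 00 74 15
1. jsr fields op=0x36:6|imm=-8:26 → word dbfffff8h → f8 ff ff db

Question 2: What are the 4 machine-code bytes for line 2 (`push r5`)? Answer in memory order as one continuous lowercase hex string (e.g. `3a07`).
00004069

2. push fields op=0x1a:6|rd=5:4|pad=0:22 → word 69400000h → 00 00 40 69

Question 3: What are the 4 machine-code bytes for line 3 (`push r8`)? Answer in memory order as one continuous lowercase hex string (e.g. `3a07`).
line 3 (push): pack op=0x1a:6|rd=8:4|pad=0:22 = 0x6a000000; little→ 00 00 00 6a

0000006a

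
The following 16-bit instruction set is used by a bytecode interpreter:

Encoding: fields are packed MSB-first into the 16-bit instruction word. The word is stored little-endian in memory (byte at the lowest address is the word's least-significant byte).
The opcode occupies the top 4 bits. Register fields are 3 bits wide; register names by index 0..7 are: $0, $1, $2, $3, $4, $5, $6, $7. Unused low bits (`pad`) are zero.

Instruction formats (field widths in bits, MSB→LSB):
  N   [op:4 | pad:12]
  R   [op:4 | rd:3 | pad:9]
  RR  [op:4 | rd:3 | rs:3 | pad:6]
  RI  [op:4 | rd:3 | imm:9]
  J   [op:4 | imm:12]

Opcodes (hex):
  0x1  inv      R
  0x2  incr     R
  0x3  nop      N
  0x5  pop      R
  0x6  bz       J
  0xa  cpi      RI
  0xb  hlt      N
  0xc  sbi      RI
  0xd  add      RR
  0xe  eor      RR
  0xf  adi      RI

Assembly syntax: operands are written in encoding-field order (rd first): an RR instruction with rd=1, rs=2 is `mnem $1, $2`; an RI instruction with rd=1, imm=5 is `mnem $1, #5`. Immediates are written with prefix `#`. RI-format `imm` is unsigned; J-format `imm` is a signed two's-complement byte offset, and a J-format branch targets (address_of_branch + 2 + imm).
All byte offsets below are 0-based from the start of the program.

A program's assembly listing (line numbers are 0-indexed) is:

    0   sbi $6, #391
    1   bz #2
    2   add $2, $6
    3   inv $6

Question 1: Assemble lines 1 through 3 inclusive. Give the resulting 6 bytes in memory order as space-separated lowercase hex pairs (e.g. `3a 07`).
02 60 80 d5 00 1c

line 1 (bz): pack op=0x6:4|imm=2:12 = 0x6002; little→ 02 60
line 2 (add): pack op=0xd:4|rd=2:3|rs=6:3|pad=0:6 = 0xd580; little→ 80 d5
line 3 (inv): pack op=0x1:4|rd=6:3|pad=0:9 = 0x1c00; little→ 00 1c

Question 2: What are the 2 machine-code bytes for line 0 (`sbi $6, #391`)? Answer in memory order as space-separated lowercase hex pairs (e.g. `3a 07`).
87 cd

line 0 (sbi): pack op=0xc:4|rd=6:3|imm=391:9 = 0xcd87; little→ 87 cd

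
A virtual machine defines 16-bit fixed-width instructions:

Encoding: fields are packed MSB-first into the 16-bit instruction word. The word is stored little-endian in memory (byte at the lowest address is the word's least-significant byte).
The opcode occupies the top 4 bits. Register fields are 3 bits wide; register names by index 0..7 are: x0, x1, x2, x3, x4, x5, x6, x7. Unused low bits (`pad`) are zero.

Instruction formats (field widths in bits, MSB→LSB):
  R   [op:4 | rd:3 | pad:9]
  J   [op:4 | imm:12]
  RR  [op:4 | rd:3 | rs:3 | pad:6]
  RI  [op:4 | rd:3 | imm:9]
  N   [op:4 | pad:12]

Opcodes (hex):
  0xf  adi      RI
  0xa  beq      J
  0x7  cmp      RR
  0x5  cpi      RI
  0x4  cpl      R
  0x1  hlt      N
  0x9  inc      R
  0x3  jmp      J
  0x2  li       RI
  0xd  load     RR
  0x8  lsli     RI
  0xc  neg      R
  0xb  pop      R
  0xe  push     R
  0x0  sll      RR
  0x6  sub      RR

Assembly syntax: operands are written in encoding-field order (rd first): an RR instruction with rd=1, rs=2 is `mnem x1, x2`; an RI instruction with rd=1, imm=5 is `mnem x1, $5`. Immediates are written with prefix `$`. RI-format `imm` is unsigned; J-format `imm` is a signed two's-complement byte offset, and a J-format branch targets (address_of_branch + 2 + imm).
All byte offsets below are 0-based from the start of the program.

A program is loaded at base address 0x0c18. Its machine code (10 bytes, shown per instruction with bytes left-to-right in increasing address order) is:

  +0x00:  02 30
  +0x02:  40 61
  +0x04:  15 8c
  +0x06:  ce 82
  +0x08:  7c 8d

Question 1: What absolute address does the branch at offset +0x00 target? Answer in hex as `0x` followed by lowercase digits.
@+00  little-endian(02 30) = 0x3002
  opcode bits[15:12]=0x3: jmp/J
  imm@[11:0]=0x2 ⇒ $2
  target = base 0x0c18 + off 0x00 + 2 + imm 2 = 0x0c1c

0x0c1c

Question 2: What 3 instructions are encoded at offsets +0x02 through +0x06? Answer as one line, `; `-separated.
@+02  little-endian(40 61) = 0x6140
  opcode bits[15:12]=0x6: sub/RR
  [11:9] rd=0 = x0
  [8:6] rs=5 = x5
@+04  little-endian(15 8c) = 0x8c15
  opcode bits[15:12]=0x8: lsli/RI
  [11:9] rd=6 = x6
  [8:0] imm=21 = $21
@+06  little-endian(ce 82) = 0x82ce
  opcode bits[15:12]=0x8: lsli/RI
  [11:9] rd=1 = x1
  [8:0] imm=206 = $206

sub x0, x5; lsli x6, $21; lsli x1, $206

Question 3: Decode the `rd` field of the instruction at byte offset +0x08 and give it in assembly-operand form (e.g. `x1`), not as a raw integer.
@+08  little-endian(7c 8d) = 0x8d7c
  opcode bits[15:12]=0x8: lsli/RI
  rd@[11:9]=0x6 ⇒ x6
  imm@[8:0]=0x17c ⇒ $380

x6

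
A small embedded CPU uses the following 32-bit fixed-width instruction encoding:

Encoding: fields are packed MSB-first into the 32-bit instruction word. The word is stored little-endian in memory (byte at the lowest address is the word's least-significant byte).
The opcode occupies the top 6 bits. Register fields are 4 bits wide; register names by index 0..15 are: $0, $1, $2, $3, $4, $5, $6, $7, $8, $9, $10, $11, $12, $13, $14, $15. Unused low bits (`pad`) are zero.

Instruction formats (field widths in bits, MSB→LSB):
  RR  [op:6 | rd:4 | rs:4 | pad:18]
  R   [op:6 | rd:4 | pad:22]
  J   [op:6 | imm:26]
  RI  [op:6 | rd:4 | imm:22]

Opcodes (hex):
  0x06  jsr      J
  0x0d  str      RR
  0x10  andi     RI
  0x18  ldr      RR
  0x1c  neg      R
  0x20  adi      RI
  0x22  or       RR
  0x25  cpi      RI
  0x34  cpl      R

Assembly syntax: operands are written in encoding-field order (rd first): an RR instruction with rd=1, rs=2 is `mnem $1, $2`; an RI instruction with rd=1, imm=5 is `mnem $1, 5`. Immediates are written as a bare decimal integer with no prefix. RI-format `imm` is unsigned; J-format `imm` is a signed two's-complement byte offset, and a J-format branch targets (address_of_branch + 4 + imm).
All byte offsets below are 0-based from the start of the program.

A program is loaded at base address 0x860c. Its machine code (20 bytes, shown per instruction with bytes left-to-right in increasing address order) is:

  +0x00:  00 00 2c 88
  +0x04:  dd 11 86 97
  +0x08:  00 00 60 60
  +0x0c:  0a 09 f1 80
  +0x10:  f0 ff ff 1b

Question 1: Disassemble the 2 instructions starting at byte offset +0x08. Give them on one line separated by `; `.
+0x08: 00 00 60 60 ⇒ word 0x60600000 (little)
  opcode bits[31:26]=0x18: ldr/RR
  [25:22] rd=1 = $1
  [21:18] rs=8 = $8
+0x0c: 0a 09 f1 80 ⇒ word 0x80f1090a (little)
  opcode bits[31:26]=0x20: adi/RI
  [25:22] rd=3 = $3
  [21:0] imm=3213578 = 3213578

ldr $1, $8; adi $3, 3213578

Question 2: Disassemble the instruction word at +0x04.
cpi $14, 397789

[04] dd 11 86 97 → 0x978611dd
  opcode bits[31:26]=0x25: cpi/RI
  [25:22] rd=14 = $14
  [21:0] imm=397789 = 397789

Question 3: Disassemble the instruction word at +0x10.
@+10  little-endian(f0 ff ff 1b) = 0x1bfffff0
  op=0x1bfffff0>>26=0x6 ⇒ jsr (J)
  [25:0] imm=67108848 (s26→-16) = -16

jsr -16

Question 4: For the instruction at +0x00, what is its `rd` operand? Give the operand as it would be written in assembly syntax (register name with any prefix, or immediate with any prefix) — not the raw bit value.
@+00  little-endian(00 00 2c 88) = 0x882c0000
  op=0x882c0000>>26=0x22 ⇒ or (RR)
  [25:22] rd=0 = $0
  [21:18] rs=11 = $11

$0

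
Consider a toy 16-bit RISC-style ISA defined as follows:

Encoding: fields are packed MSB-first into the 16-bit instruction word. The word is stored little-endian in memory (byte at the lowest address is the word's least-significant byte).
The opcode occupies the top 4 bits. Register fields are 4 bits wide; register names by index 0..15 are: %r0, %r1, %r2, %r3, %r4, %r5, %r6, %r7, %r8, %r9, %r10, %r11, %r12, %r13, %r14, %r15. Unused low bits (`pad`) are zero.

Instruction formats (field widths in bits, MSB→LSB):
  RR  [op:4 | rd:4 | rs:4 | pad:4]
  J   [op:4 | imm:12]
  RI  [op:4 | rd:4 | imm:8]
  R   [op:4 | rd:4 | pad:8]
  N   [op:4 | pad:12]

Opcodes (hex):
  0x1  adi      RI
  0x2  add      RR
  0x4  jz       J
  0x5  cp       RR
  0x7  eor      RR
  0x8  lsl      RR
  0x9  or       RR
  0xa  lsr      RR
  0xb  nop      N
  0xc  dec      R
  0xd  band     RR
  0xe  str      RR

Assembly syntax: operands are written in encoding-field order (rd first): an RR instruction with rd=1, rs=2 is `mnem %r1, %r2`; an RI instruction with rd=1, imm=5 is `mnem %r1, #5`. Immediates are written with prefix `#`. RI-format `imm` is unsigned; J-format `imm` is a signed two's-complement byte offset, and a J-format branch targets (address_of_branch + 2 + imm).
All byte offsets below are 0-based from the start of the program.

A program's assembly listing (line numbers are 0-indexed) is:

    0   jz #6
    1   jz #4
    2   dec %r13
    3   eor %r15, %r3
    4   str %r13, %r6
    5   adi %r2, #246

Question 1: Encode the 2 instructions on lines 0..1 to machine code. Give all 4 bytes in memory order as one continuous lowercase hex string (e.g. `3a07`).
06400440

line 0 (jz): pack op=0x4:4|imm=6:12 = 0x4006; little→ 06 40
line 1 (jz): pack op=0x4:4|imm=4:12 = 0x4004; little→ 04 40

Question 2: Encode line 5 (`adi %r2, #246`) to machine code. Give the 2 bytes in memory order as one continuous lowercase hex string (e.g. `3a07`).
line 5 (adi): pack op=0x1:4|rd=2:4|imm=246:8 = 0x12f6; little→ f6 12

f612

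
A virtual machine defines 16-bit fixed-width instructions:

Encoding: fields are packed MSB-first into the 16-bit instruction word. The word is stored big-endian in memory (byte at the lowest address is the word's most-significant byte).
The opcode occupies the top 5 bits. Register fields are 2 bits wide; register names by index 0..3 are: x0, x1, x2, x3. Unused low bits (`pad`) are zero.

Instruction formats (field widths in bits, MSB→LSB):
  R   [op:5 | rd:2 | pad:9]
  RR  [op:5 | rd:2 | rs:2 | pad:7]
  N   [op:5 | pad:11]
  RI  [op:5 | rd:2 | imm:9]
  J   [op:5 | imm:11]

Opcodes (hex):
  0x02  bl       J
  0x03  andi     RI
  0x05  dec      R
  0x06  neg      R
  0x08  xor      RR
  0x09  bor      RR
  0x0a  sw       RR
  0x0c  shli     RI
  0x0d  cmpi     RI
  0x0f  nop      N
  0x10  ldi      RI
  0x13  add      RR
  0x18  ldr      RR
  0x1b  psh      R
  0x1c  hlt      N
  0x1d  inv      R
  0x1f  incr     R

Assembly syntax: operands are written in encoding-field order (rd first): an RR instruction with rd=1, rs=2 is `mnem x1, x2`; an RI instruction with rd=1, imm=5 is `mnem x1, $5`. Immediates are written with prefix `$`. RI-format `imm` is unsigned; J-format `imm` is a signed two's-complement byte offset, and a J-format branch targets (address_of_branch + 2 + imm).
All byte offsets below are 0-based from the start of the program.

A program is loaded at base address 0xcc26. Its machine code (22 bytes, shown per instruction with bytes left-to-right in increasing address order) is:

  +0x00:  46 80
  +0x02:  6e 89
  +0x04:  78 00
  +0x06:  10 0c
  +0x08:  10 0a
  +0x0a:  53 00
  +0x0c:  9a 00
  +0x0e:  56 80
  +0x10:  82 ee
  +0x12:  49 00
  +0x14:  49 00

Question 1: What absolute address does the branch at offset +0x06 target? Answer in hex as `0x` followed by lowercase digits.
0xcc3a

@+06  big-endian(10 0c) = 0x100c
  opcode bits[15:11]=0x2: bl/J
  imm: (w>>0)&0x7ff=0xc → $12
  target = base 0xcc26 + off 0x06 + 2 + imm 12 = 0xcc3a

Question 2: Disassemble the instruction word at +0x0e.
@+0e  big-endian(56 80) = 0x5680
  top 5b → 0xa → sw [RR]
  [10:9] rd=3 = x3
  [8:7] rs=1 = x1

sw x3, x1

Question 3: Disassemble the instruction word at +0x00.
xor x3, x1

off 0x00: read 46 80 as big → 0x4680
  opcode bits[15:11]=0x8: xor/RR
  rd: (w>>9)&0x3=0x3 → x3
  rs: (w>>7)&0x3=0x1 → x1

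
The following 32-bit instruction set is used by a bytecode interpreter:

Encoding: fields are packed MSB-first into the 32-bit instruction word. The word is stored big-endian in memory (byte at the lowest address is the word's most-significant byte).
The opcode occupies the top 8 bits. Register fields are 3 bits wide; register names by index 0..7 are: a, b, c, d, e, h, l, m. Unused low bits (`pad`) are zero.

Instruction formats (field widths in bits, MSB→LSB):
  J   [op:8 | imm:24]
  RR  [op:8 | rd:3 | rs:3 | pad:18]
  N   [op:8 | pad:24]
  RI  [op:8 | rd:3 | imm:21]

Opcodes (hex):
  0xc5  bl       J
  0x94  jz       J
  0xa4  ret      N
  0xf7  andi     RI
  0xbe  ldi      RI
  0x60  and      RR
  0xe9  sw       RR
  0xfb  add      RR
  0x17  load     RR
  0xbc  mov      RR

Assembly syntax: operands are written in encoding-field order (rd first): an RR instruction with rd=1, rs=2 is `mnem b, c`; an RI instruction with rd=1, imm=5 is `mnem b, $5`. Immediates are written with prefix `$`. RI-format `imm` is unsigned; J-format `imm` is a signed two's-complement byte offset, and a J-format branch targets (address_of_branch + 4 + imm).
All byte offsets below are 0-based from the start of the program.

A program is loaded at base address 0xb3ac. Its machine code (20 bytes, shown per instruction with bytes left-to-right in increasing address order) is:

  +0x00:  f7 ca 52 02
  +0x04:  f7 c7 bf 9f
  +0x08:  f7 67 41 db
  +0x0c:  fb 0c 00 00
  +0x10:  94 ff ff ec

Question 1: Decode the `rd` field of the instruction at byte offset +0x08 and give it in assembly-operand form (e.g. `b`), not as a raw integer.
d

@+08  big-endian(f7 67 41 db) = 0xf76741db
  top 8b → 0xf7 → andi [RI]
  rd: (w>>21)&0x7=0x3 → d
  imm: (w>>0)&0x1fffff=0x741db → $475611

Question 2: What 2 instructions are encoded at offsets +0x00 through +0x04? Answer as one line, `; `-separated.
andi l, $676354; andi l, $507807

off 0x00: read f7 ca 52 02 as big → 0xf7ca5202
  top 8b → 0xf7 → andi [RI]
  [23:21] rd=6 = l
  [20:0] imm=676354 = $676354
off 0x04: read f7 c7 bf 9f as big → 0xf7c7bf9f
  top 8b → 0xf7 → andi [RI]
  [23:21] rd=6 = l
  [20:0] imm=507807 = $507807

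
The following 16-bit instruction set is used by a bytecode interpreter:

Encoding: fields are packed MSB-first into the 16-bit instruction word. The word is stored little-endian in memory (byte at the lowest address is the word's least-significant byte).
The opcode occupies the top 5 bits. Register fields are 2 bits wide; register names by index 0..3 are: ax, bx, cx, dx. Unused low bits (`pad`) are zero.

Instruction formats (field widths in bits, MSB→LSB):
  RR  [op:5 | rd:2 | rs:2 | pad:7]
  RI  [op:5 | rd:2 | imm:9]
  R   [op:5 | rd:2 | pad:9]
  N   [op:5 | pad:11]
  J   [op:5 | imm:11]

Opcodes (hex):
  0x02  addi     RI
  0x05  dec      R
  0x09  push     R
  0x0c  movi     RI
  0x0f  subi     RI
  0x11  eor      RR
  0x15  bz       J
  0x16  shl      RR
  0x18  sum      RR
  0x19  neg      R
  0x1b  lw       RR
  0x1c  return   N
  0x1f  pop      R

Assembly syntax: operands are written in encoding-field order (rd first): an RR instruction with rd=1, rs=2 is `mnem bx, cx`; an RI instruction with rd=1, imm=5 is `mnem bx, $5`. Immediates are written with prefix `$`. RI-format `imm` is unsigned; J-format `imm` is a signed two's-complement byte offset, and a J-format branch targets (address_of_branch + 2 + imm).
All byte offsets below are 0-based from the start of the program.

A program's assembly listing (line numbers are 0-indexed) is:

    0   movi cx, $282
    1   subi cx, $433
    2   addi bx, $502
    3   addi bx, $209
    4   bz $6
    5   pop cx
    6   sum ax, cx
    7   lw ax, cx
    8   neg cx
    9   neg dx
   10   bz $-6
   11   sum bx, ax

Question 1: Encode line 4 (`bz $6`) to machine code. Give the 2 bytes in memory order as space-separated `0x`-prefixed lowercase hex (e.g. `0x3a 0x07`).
0x06 0xa8

L4: bz op=0x15:5|imm=6:11 ⇒ 0xa806 ⇒ little 06 a8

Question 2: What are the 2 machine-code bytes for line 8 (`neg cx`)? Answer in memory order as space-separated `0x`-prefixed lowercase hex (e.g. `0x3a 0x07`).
L8: neg op=0x19:5|rd=2:2|pad=0:9 ⇒ 0xcc00 ⇒ little 00 cc

0x00 0xcc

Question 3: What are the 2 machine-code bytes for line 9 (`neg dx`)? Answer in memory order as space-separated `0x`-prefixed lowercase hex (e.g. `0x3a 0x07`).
line 9 (neg): pack op=0x19:5|rd=3:2|pad=0:9 = 0xce00; little→ 00 ce

0x00 0xce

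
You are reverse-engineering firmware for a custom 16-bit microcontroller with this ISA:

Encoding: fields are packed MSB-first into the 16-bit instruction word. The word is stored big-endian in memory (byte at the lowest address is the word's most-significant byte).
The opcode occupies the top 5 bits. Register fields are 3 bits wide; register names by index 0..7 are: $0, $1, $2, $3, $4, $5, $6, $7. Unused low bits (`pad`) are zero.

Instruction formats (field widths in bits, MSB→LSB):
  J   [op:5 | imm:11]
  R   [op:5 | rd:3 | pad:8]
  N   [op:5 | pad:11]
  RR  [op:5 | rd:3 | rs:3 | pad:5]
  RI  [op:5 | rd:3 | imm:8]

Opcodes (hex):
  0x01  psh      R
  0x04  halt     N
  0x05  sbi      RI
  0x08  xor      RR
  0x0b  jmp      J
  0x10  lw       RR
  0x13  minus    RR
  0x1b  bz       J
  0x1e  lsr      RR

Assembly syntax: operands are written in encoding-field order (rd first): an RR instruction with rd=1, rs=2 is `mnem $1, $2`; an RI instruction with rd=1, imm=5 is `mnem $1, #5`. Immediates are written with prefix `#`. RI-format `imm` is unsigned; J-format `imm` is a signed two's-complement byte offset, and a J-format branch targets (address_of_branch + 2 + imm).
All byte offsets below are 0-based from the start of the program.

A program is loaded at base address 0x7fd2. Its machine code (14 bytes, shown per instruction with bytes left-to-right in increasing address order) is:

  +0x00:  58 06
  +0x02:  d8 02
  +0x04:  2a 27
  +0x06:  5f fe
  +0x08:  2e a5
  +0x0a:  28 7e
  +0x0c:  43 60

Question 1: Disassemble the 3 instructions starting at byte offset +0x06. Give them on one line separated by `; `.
jmp #-2; sbi $6, #165; sbi $0, #126

+0x06: 5f fe ⇒ word 0x5ffe (big)
  top 5b → 0xb → jmp [J]
  imm: (w>>0)&0x7ff=0x7fe (s11→-2) → #-2
+0x08: 2e a5 ⇒ word 0x2ea5 (big)
  top 5b → 0x5 → sbi [RI]
  rd: (w>>8)&0x7=0x6 → $6
  imm: (w>>0)&0xff=0xa5 → #165
+0x0a: 28 7e ⇒ word 0x287e (big)
  top 5b → 0x5 → sbi [RI]
  rd: (w>>8)&0x7=0x0 → $0
  imm: (w>>0)&0xff=0x7e → #126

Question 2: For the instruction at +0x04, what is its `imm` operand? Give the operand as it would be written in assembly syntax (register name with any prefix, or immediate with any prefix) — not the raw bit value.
@+04  big-endian(2a 27) = 0x2a27
  opcode bits[15:11]=0x5: sbi/RI
  [10:8] rd=2 = $2
  [7:0] imm=39 = #39

#39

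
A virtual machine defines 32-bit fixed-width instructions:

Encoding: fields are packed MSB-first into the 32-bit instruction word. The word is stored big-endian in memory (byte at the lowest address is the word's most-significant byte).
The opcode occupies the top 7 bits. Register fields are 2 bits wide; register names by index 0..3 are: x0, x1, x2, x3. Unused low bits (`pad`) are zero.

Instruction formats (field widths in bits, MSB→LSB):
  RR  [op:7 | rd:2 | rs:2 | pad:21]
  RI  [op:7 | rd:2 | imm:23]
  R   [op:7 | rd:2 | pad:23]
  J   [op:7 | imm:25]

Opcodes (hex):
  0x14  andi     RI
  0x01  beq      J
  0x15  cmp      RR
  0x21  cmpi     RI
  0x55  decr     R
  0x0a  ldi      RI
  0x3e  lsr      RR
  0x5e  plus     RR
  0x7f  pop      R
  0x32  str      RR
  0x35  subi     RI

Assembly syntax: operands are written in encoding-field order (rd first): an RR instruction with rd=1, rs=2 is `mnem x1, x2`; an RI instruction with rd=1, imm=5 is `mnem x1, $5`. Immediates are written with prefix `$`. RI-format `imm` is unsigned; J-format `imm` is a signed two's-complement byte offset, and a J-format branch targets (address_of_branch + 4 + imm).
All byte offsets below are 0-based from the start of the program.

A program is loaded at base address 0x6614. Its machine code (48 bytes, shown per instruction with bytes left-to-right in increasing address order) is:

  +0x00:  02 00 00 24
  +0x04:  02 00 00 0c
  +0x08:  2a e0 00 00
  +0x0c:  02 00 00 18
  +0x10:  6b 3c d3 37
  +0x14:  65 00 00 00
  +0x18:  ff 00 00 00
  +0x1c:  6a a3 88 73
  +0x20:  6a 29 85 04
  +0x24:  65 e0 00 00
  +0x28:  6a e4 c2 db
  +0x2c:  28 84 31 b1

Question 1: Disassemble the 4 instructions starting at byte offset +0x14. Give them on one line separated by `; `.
@+14  big-endian(65 00 00 00) = 0x65000000
  opcode bits[31:25]=0x32: str/RR
  rd@[24:23]=0x2 ⇒ x2
  rs@[22:21]=0x0 ⇒ x0
@+18  big-endian(ff 00 00 00) = 0xff000000
  opcode bits[31:25]=0x7f: pop/R
  rd@[24:23]=0x2 ⇒ x2
@+1c  big-endian(6a a3 88 73) = 0x6aa38873
  opcode bits[31:25]=0x35: subi/RI
  rd@[24:23]=0x1 ⇒ x1
  imm@[22:0]=0x238873 ⇒ $2328691
@+20  big-endian(6a 29 85 04) = 0x6a298504
  opcode bits[31:25]=0x35: subi/RI
  rd@[24:23]=0x0 ⇒ x0
  imm@[22:0]=0x298504 ⇒ $2721028

str x2, x0; pop x2; subi x1, $2328691; subi x0, $2721028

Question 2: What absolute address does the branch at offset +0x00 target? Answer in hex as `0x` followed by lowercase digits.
+0x00: 02 00 00 24 ⇒ word 0x02000024 (big)
  top 7b → 0x1 → beq [J]
  imm: (w>>0)&0x1ffffff=0x24 → $36
  target = base 0x6614 + off 0x00 + 4 + imm 36 = 0x663c

0x663c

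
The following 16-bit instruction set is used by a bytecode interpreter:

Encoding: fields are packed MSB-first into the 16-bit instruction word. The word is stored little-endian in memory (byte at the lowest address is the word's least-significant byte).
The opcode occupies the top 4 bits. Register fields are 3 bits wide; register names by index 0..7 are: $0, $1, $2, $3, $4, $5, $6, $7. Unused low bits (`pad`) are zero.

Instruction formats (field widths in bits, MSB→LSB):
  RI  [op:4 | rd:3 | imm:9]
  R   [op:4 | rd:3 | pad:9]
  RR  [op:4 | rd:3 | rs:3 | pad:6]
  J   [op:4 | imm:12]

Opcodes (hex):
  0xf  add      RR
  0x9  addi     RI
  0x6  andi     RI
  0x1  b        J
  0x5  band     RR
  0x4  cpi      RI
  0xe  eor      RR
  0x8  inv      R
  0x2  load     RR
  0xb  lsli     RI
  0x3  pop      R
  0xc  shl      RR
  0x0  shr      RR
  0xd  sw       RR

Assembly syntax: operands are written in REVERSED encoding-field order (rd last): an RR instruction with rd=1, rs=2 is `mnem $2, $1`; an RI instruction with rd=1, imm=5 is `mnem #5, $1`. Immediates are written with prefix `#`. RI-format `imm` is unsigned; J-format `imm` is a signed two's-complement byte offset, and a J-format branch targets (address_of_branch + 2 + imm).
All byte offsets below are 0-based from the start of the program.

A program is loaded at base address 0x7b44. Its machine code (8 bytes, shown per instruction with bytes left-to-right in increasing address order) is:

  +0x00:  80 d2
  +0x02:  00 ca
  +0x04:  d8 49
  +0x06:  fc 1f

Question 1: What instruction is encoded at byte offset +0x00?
sw $2, $1

[00] 80 d2 → 0xd280
  op=0xd280>>12=0xd ⇒ sw (RR)
  rd@[11:9]=0x1 ⇒ $1
  rs@[8:6]=0x2 ⇒ $2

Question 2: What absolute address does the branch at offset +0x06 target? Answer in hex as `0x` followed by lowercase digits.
off 0x06: read fc 1f as little → 0x1ffc
  top 4b → 0x1 → b [J]
  [11:0] imm=4092 (s12→-4) = #-4
  target = base 0x7b44 + off 0x06 + 2 + imm -4 = 0x7b48

0x7b48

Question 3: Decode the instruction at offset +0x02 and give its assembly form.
shl $0, $5

off 0x02: read 00 ca as little → 0xca00
  opcode bits[15:12]=0xc: shl/RR
  rd@[11:9]=0x5 ⇒ $5
  rs@[8:6]=0x0 ⇒ $0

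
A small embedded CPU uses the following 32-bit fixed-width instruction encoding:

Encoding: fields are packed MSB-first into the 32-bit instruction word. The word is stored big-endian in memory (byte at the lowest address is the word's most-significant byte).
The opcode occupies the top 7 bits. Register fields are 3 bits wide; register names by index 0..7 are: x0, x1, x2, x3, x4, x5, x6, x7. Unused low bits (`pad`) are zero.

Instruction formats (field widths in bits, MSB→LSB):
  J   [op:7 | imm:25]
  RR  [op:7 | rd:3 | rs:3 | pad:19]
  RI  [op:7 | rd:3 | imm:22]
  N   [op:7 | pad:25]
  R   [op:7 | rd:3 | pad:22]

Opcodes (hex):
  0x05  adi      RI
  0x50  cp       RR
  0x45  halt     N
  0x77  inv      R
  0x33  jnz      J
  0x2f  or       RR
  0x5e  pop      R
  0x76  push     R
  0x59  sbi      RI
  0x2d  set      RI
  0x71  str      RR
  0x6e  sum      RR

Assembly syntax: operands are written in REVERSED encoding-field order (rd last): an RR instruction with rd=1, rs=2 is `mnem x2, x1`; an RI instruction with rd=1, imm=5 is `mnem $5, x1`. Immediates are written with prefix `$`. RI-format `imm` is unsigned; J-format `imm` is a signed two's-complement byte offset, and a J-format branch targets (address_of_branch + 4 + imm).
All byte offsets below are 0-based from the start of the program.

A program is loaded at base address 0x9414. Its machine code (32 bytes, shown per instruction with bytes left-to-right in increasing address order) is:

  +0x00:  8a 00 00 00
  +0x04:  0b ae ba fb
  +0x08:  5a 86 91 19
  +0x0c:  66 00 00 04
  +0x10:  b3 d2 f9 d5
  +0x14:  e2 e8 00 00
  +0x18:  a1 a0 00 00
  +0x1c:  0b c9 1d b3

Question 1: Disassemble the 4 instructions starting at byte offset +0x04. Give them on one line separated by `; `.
adi $3062523, x6; set $430361, x2; jnz $4; sbi $1243605, x7

+0x04: 0b ae ba fb ⇒ word 0x0baebafb (big)
  op=0x0baebafb>>25=0x5 ⇒ adi (RI)
  rd@[24:22]=0x6 ⇒ x6
  imm@[21:0]=0x2ebafb ⇒ $3062523
+0x08: 5a 86 91 19 ⇒ word 0x5a869119 (big)
  op=0x5a869119>>25=0x2d ⇒ set (RI)
  rd@[24:22]=0x2 ⇒ x2
  imm@[21:0]=0x69119 ⇒ $430361
+0x0c: 66 00 00 04 ⇒ word 0x66000004 (big)
  op=0x66000004>>25=0x33 ⇒ jnz (J)
  imm@[24:0]=0x4 ⇒ $4
+0x10: b3 d2 f9 d5 ⇒ word 0xb3d2f9d5 (big)
  op=0xb3d2f9d5>>25=0x59 ⇒ sbi (RI)
  rd@[24:22]=0x7 ⇒ x7
  imm@[21:0]=0x12f9d5 ⇒ $1243605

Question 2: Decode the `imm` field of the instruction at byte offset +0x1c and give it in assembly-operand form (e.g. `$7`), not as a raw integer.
[1c] 0b c9 1d b3 → 0x0bc91db3
  top 7b → 0x5 → adi [RI]
  rd@[24:22]=0x7 ⇒ x7
  imm@[21:0]=0x91db3 ⇒ $597427

$597427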